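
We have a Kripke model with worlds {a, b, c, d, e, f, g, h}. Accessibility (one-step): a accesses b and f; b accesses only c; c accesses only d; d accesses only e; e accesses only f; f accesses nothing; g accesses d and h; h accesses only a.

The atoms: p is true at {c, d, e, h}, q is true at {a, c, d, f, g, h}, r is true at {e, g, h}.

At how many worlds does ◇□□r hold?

4

a: successors {b, f}; □□r there: b:F, f:T. ✓
b: successors {c}; □□r there: c:T. ✓
c: successors {d}; □□r there: d:F. ✗
d: successors {e}; □□r there: e:T. ✓
e: successors {f}; □□r there: f:T. ✓
f: no successors, so ◇□□r fails. ✗
g: successors {d, h}; □□r there: d:F, h:F. ✗
h: successors {a}; □□r there: a:F. ✗
Satisfying worlds: {a, b, d, e}.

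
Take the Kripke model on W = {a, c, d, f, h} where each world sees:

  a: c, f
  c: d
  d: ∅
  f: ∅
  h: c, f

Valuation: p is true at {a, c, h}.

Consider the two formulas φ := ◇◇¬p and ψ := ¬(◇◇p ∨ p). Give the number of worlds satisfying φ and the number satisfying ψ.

2 and 2

For ◇◇¬p:
a: successors {c, f}; ◇¬p there: c:T, f:F. ✓
c: successors {d}; ◇¬p there: d:F. ✗
d: no successors, so ◇◇¬p fails. ✗
f: no successors, so ◇◇¬p fails. ✗
h: successors {c, f}; ◇¬p there: c:T, f:F. ✓
— 2 worlds.
For ¬(◇◇p ∨ p):
a: ◇◇p ∨ p is T. ✗
c: ◇◇p ∨ p is T. ✗
d: ◇◇p ∨ p is F. ✓
f: ◇◇p ∨ p is F. ✓
h: ◇◇p ∨ p is T. ✗
— 2 worlds.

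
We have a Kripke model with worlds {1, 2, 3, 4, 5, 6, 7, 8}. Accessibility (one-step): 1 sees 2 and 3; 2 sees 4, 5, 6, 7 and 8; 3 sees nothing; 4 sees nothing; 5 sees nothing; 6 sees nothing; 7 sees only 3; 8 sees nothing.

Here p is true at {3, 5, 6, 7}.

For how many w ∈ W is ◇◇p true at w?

1: successors {2, 3}; ◇p there: 2:T, 3:F. ✓
2: successors {4, 5, 6, 7, 8}; ◇p there: 4:F, 5:F, 6:F, 7:T, 8:F. ✓
3: no successors, so ◇◇p fails. ✗
4: no successors, so ◇◇p fails. ✗
5: no successors, so ◇◇p fails. ✗
6: no successors, so ◇◇p fails. ✗
7: successors {3}; ◇p there: 3:F. ✗
8: no successors, so ◇◇p fails. ✗
Satisfying worlds: {1, 2}.

2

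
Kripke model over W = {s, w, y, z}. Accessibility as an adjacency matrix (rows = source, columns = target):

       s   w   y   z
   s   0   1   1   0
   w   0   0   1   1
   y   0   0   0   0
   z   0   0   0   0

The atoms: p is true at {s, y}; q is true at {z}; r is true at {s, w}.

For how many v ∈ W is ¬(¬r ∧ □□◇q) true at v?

s: ¬r ∧ □□◇q is F. ✓
w: ¬r ∧ □□◇q is F. ✓
y: ¬r ∧ □□◇q is T. ✗
z: ¬r ∧ □□◇q is T. ✗
Satisfying worlds: {s, w}.

2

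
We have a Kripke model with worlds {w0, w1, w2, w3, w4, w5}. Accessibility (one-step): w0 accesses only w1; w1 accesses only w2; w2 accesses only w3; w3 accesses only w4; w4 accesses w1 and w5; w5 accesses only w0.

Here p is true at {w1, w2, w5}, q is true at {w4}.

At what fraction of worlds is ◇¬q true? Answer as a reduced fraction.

w0: successors {w1}; ¬q there: w1:T. ✓
w1: successors {w2}; ¬q there: w2:T. ✓
w2: successors {w3}; ¬q there: w3:T. ✓
w3: successors {w4}; ¬q there: w4:F. ✗
w4: successors {w1, w5}; ¬q there: w1:T, w5:T. ✓
w5: successors {w0}; ¬q there: w0:T. ✓
That's 5 of 6 worlds, so 5/6.

5/6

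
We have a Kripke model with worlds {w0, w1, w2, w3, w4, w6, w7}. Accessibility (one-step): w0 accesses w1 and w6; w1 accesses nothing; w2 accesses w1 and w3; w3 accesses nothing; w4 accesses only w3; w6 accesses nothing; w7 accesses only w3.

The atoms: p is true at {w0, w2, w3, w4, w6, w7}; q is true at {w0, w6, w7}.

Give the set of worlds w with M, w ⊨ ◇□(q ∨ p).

{w0, w2, w4, w7}

w0: successors {w1, w6}; □(q ∨ p) there: w1:T, w6:T. ✓
w1: no successors, so ◇□(q ∨ p) fails. ✗
w2: successors {w1, w3}; □(q ∨ p) there: w1:T, w3:T. ✓
w3: no successors, so ◇□(q ∨ p) fails. ✗
w4: successors {w3}; □(q ∨ p) there: w3:T. ✓
w6: no successors, so ◇□(q ∨ p) fails. ✗
w7: successors {w3}; □(q ∨ p) there: w3:T. ✓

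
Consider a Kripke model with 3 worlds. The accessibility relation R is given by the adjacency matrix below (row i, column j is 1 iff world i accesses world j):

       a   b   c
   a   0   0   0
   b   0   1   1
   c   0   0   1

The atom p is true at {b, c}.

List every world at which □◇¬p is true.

{a}

a: no successors, so □◇¬p holds vacuously. ✓
b: successors {b, c}; ◇¬p there: b:F, c:F. ✗
c: successors {c}; ◇¬p there: c:F. ✗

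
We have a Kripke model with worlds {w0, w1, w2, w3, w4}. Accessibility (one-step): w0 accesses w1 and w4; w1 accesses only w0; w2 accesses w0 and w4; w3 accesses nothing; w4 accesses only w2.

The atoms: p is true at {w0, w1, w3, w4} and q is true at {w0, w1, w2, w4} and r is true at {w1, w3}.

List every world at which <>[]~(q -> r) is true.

{w0, w2, w4}

w0: successors {w1, w4}; []~(q -> r) there: w1:T, w4:T. ✓
w1: successors {w0}; []~(q -> r) there: w0:F. ✗
w2: successors {w0, w4}; []~(q -> r) there: w0:F, w4:T. ✓
w3: no successors, so <>[]~(q -> r) fails. ✗
w4: successors {w2}; []~(q -> r) there: w2:T. ✓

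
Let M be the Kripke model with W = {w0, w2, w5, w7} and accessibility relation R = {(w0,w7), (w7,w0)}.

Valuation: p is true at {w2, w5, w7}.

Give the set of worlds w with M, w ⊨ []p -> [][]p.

{w2, w5, w7}

w0: []p is T, [][]p is F. ✗
w2: []p is T, [][]p is T. ✓
w5: []p is T, [][]p is T. ✓
w7: []p is F, [][]p is T. ✓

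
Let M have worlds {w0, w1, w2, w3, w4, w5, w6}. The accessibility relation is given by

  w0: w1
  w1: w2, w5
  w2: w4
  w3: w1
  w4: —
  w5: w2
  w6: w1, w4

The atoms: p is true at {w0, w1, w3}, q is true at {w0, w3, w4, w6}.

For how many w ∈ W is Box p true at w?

3

w0: successors {w1}; p there: w1:T. ✓
w1: successors {w2, w5}; p there: w2:F, w5:F. ✗
w2: successors {w4}; p there: w4:F. ✗
w3: successors {w1}; p there: w1:T. ✓
w4: no successors, so Box p holds vacuously. ✓
w5: successors {w2}; p there: w2:F. ✗
w6: successors {w1, w4}; p there: w1:T, w4:F. ✗
Satisfying worlds: {w0, w3, w4}.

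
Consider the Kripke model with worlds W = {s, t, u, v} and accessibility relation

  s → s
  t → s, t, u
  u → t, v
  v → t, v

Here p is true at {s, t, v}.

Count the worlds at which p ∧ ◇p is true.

3

s: p is T, ◇p is T. ✓
t: p is T, ◇p is T. ✓
u: p is F, ◇p is T. ✗
v: p is T, ◇p is T. ✓
Satisfying worlds: {s, t, v}.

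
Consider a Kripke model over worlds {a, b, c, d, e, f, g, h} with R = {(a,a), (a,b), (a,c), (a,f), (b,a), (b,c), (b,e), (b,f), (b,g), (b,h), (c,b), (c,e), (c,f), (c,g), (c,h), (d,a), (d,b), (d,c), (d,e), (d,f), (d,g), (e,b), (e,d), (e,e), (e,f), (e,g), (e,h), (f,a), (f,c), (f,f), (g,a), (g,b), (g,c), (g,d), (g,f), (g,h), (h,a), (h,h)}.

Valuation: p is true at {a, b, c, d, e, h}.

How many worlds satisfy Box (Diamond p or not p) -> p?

6

a: Box (Diamond p or not p) is T, p is T. ✓
b: Box (Diamond p or not p) is T, p is T. ✓
c: Box (Diamond p or not p) is T, p is T. ✓
d: Box (Diamond p or not p) is T, p is T. ✓
e: Box (Diamond p or not p) is T, p is T. ✓
f: Box (Diamond p or not p) is T, p is F. ✗
g: Box (Diamond p or not p) is T, p is F. ✗
h: Box (Diamond p or not p) is T, p is T. ✓
Satisfying worlds: {a, b, c, d, e, h}.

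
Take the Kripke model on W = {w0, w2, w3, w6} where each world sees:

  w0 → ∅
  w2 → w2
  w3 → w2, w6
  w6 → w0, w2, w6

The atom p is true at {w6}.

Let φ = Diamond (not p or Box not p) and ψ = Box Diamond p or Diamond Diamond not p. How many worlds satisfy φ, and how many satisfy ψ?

3 and 4

For Diamond (not p or Box not p):
w0: no successors, so Diamond (not p or Box not p) fails. ✗
w2: successors {w2}; not p or Box not p there: w2:T. ✓
w3: successors {w2, w6}; not p or Box not p there: w2:T, w6:F. ✓
w6: successors {w0, w2, w6}; not p or Box not p there: w0:T, w2:T, w6:F. ✓
— 3 worlds.
For Box Diamond p or Diamond Diamond not p:
w0: Box Diamond p is T, Diamond Diamond not p is F. ✓
w2: Box Diamond p is F, Diamond Diamond not p is T. ✓
w3: Box Diamond p is F, Diamond Diamond not p is T. ✓
w6: Box Diamond p is F, Diamond Diamond not p is T. ✓
— 4 worlds.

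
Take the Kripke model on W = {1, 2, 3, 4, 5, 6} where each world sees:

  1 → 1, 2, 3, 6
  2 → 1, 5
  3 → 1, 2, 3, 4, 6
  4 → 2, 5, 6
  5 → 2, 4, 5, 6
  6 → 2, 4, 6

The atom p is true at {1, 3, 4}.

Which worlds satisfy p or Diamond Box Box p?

{1, 3, 4}

1: p is T, Diamond Box Box p is F. ✓
2: p is F, Diamond Box Box p is F. ✗
3: p is T, Diamond Box Box p is F. ✓
4: p is T, Diamond Box Box p is F. ✓
5: p is F, Diamond Box Box p is F. ✗
6: p is F, Diamond Box Box p is F. ✗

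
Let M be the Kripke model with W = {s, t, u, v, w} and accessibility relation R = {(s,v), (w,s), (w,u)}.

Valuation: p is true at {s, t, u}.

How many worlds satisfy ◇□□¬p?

s: successors {v}; □□¬p there: v:T. ✓
t: no successors, so ◇□□¬p fails. ✗
u: no successors, so ◇□□¬p fails. ✗
v: no successors, so ◇□□¬p fails. ✗
w: successors {s, u}; □□¬p there: s:T, u:T. ✓
Satisfying worlds: {s, w}.

2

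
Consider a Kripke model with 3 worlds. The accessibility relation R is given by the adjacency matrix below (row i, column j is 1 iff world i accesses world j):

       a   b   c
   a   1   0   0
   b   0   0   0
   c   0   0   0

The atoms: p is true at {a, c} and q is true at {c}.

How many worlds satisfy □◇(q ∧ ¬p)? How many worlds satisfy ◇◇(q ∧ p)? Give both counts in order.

2 and 0

For □◇(q ∧ ¬p):
a: successors {a}; ◇(q ∧ ¬p) there: a:F. ✗
b: no successors, so □◇(q ∧ ¬p) holds vacuously. ✓
c: no successors, so □◇(q ∧ ¬p) holds vacuously. ✓
— 2 worlds.
For ◇◇(q ∧ p):
a: successors {a}; ◇(q ∧ p) there: a:F. ✗
b: no successors, so ◇◇(q ∧ p) fails. ✗
c: no successors, so ◇◇(q ∧ p) fails. ✗
— 0 worlds.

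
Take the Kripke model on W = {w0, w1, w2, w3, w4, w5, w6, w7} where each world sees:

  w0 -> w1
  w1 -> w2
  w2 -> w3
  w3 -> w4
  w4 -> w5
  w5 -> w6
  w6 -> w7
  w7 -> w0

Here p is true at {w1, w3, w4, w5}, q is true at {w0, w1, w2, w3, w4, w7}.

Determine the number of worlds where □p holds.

4

w0: successors {w1}; p there: w1:T. ✓
w1: successors {w2}; p there: w2:F. ✗
w2: successors {w3}; p there: w3:T. ✓
w3: successors {w4}; p there: w4:T. ✓
w4: successors {w5}; p there: w5:T. ✓
w5: successors {w6}; p there: w6:F. ✗
w6: successors {w7}; p there: w7:F. ✗
w7: successors {w0}; p there: w0:F. ✗
Satisfying worlds: {w0, w2, w3, w4}.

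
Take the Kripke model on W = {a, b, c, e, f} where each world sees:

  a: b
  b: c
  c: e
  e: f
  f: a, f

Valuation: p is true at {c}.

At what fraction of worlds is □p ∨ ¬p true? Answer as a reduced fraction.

a: □p is F, ¬p is T. ✓
b: □p is T, ¬p is T. ✓
c: □p is F, ¬p is F. ✗
e: □p is F, ¬p is T. ✓
f: □p is F, ¬p is T. ✓
That's 4 of 5 worlds, so 4/5.

4/5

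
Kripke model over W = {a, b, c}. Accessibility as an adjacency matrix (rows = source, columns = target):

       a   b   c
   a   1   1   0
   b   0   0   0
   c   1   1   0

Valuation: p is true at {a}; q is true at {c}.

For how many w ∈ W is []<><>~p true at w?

a: successors {a, b}; <><>~p there: a:T, b:F. ✗
b: no successors, so []<><>~p holds vacuously. ✓
c: successors {a, b}; <><>~p there: a:T, b:F. ✗
Satisfying worlds: {b}.

1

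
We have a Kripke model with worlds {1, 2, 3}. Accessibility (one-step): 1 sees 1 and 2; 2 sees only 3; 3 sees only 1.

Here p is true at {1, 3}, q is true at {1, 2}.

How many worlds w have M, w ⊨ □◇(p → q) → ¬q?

2

1: □◇(p → q) is F, ¬q is F. ✓
2: □◇(p → q) is T, ¬q is F. ✗
3: □◇(p → q) is T, ¬q is T. ✓
Satisfying worlds: {1, 3}.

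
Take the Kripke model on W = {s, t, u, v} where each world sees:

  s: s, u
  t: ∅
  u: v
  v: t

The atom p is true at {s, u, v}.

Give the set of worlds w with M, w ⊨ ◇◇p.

{s}

s: successors {s, u}; ◇p there: s:T, u:T. ✓
t: no successors, so ◇◇p fails. ✗
u: successors {v}; ◇p there: v:F. ✗
v: successors {t}; ◇p there: t:F. ✗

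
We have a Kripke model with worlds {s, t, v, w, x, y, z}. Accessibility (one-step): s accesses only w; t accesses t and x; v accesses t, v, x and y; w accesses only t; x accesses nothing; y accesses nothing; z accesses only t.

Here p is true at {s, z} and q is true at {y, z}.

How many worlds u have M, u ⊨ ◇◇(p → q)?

5

s: successors {w}; ◇(p → q) there: w:T. ✓
t: successors {t, x}; ◇(p → q) there: t:T, x:F. ✓
v: successors {t, v, x, y}; ◇(p → q) there: t:T, v:T, x:F, y:F. ✓
w: successors {t}; ◇(p → q) there: t:T. ✓
x: no successors, so ◇◇(p → q) fails. ✗
y: no successors, so ◇◇(p → q) fails. ✗
z: successors {t}; ◇(p → q) there: t:T. ✓
Satisfying worlds: {s, t, v, w, z}.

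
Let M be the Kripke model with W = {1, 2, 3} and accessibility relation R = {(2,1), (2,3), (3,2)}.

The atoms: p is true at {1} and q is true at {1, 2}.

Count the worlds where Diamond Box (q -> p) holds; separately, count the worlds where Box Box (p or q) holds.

2 and 2

For Diamond Box (q -> p):
1: no successors, so Diamond Box (q -> p) fails. ✗
2: successors {1, 3}; Box (q -> p) there: 1:T, 3:F. ✓
3: successors {2}; Box (q -> p) there: 2:T. ✓
— 2 worlds.
For Box Box (p or q):
1: no successors, so Box Box (p or q) holds vacuously. ✓
2: successors {1, 3}; Box (p or q) there: 1:T, 3:T. ✓
3: successors {2}; Box (p or q) there: 2:F. ✗
— 2 worlds.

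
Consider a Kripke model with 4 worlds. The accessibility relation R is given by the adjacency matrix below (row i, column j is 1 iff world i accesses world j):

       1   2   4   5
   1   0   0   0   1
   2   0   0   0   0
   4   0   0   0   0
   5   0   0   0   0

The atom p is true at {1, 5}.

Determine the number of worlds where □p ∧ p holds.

1: □p is T, p is T. ✓
2: □p is T, p is F. ✗
4: □p is T, p is F. ✗
5: □p is T, p is T. ✓
Satisfying worlds: {1, 5}.

2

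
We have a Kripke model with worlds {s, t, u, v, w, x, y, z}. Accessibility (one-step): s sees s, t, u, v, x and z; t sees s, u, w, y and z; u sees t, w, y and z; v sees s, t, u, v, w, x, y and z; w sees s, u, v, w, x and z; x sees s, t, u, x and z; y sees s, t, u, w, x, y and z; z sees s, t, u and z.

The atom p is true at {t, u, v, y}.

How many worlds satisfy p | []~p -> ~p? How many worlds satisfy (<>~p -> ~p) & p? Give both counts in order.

For p | []~p -> ~p:
s: p | []~p is F, ~p is T. ✓
t: p | []~p is T, ~p is F. ✗
u: p | []~p is T, ~p is F. ✗
v: p | []~p is T, ~p is F. ✗
w: p | []~p is F, ~p is T. ✓
x: p | []~p is F, ~p is T. ✓
y: p | []~p is T, ~p is F. ✗
z: p | []~p is F, ~p is T. ✓
— 4 worlds.
For (<>~p -> ~p) & p:
s: <>~p -> ~p is T, p is F. ✗
t: <>~p -> ~p is F, p is T. ✗
u: <>~p -> ~p is F, p is T. ✗
v: <>~p -> ~p is F, p is T. ✗
w: <>~p -> ~p is T, p is F. ✗
x: <>~p -> ~p is T, p is F. ✗
y: <>~p -> ~p is F, p is T. ✗
z: <>~p -> ~p is T, p is F. ✗
— 0 worlds.

4 and 0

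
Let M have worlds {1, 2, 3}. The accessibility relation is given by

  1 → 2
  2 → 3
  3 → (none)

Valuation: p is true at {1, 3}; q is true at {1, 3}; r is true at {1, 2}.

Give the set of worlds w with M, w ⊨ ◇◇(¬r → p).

1: successors {2}; ◇(¬r → p) there: 2:T. ✓
2: successors {3}; ◇(¬r → p) there: 3:F. ✗
3: no successors, so ◇◇(¬r → p) fails. ✗

{1}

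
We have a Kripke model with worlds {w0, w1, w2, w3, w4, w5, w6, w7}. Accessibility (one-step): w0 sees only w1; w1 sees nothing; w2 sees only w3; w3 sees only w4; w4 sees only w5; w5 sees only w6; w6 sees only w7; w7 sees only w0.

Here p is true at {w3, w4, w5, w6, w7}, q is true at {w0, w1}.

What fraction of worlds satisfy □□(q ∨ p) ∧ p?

w0: □□(q ∨ p) is T, p is F. ✗
w1: □□(q ∨ p) is T, p is F. ✗
w2: □□(q ∨ p) is T, p is F. ✗
w3: □□(q ∨ p) is T, p is T. ✓
w4: □□(q ∨ p) is T, p is T. ✓
w5: □□(q ∨ p) is T, p is T. ✓
w6: □□(q ∨ p) is T, p is T. ✓
w7: □□(q ∨ p) is T, p is T. ✓
That's 5 of 8 worlds, so 5/8.

5/8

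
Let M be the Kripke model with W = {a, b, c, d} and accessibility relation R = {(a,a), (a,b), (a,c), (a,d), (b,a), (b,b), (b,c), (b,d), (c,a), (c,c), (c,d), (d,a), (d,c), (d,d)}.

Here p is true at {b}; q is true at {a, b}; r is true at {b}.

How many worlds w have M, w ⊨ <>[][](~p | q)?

4

a: successors {a, b, c, d}; [][](~p | q) there: a:T, b:T, c:T, d:T. ✓
b: successors {a, b, c, d}; [][](~p | q) there: a:T, b:T, c:T, d:T. ✓
c: successors {a, c, d}; [][](~p | q) there: a:T, c:T, d:T. ✓
d: successors {a, c, d}; [][](~p | q) there: a:T, c:T, d:T. ✓
Satisfying worlds: {a, b, c, d}.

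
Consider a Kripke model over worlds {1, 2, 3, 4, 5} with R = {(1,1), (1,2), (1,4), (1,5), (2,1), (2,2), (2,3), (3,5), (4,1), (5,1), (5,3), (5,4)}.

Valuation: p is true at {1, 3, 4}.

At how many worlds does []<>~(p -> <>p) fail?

1: successors {1, 2, 4, 5}; <>~(p -> <>p) there: 1:F, 2:T, 4:F, 5:T. ✗
2: successors {1, 2, 3}; <>~(p -> <>p) there: 1:F, 2:T, 3:F. ✗
3: successors {5}; <>~(p -> <>p) there: 5:T. ✓
4: successors {1}; <>~(p -> <>p) there: 1:F. ✗
5: successors {1, 3, 4}; <>~(p -> <>p) there: 1:F, 3:F, 4:F. ✗
Satisfying worlds: {3}.
So []<>~(p -> <>p) fails at the other 4 worlds.

4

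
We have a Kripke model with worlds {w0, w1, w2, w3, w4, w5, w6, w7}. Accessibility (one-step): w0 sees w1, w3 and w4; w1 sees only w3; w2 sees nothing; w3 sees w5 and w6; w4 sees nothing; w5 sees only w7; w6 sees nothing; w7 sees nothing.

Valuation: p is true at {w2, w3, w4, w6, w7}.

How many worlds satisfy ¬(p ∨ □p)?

1

w0: p ∨ □p is F. ✓
w1: p ∨ □p is T. ✗
w2: p ∨ □p is T. ✗
w3: p ∨ □p is T. ✗
w4: p ∨ □p is T. ✗
w5: p ∨ □p is T. ✗
w6: p ∨ □p is T. ✗
w7: p ∨ □p is T. ✗
Satisfying worlds: {w0}.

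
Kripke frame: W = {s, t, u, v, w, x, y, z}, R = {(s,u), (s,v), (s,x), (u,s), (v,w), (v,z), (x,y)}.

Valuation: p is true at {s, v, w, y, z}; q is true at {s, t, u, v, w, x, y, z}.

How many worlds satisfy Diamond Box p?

3

s: successors {u, v, x}; Box p there: u:T, v:T, x:T. ✓
t: no successors, so Diamond Box p fails. ✗
u: successors {s}; Box p there: s:F. ✗
v: successors {w, z}; Box p there: w:T, z:T. ✓
w: no successors, so Diamond Box p fails. ✗
x: successors {y}; Box p there: y:T. ✓
y: no successors, so Diamond Box p fails. ✗
z: no successors, so Diamond Box p fails. ✗
Satisfying worlds: {s, v, x}.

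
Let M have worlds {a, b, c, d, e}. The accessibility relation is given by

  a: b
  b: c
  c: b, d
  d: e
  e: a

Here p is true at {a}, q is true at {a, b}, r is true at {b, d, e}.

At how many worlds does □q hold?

2

a: successors {b}; q there: b:T. ✓
b: successors {c}; q there: c:F. ✗
c: successors {b, d}; q there: b:T, d:F. ✗
d: successors {e}; q there: e:F. ✗
e: successors {a}; q there: a:T. ✓
Satisfying worlds: {a, e}.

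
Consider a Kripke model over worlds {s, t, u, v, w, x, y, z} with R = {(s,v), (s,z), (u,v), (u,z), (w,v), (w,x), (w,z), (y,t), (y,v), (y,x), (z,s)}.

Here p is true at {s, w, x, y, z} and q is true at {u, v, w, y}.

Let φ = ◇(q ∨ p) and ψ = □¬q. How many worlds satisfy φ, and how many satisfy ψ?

5 and 4

For ◇(q ∨ p):
s: successors {v, z}; q ∨ p there: v:T, z:T. ✓
t: no successors, so ◇(q ∨ p) fails. ✗
u: successors {v, z}; q ∨ p there: v:T, z:T. ✓
v: no successors, so ◇(q ∨ p) fails. ✗
w: successors {v, x, z}; q ∨ p there: v:T, x:T, z:T. ✓
x: no successors, so ◇(q ∨ p) fails. ✗
y: successors {t, v, x}; q ∨ p there: t:F, v:T, x:T. ✓
z: successors {s}; q ∨ p there: s:T. ✓
— 5 worlds.
For □¬q:
s: successors {v, z}; ¬q there: v:F, z:T. ✗
t: no successors, so □¬q holds vacuously. ✓
u: successors {v, z}; ¬q there: v:F, z:T. ✗
v: no successors, so □¬q holds vacuously. ✓
w: successors {v, x, z}; ¬q there: v:F, x:T, z:T. ✗
x: no successors, so □¬q holds vacuously. ✓
y: successors {t, v, x}; ¬q there: t:T, v:F, x:T. ✗
z: successors {s}; ¬q there: s:T. ✓
— 4 worlds.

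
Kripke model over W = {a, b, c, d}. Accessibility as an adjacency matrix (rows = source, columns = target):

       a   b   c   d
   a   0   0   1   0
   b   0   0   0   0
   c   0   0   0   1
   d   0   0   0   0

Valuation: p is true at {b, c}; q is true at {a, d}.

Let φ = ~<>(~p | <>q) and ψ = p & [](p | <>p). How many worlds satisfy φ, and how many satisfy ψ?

For ~<>(~p | <>q):
a: <>(~p | <>q) is T. ✗
b: <>(~p | <>q) is F. ✓
c: <>(~p | <>q) is T. ✗
d: <>(~p | <>q) is F. ✓
— 2 worlds.
For p & [](p | <>p):
a: p is F, [](p | <>p) is T. ✗
b: p is T, [](p | <>p) is T. ✓
c: p is T, [](p | <>p) is F. ✗
d: p is F, [](p | <>p) is T. ✗
— 1 world.

2 and 1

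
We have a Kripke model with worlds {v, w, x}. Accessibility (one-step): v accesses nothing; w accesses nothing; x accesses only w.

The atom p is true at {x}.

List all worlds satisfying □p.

{v, w}

v: no successors, so □p holds vacuously. ✓
w: no successors, so □p holds vacuously. ✓
x: successors {w}; p there: w:F. ✗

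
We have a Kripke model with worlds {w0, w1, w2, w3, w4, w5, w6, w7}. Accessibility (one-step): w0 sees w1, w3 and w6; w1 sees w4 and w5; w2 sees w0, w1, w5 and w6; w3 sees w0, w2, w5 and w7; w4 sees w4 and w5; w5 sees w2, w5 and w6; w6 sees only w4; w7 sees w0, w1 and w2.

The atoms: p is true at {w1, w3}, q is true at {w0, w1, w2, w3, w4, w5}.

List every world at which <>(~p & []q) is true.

w0: successors {w1, w3, w6}; ~p & []q there: w1:F, w3:F, w6:T. ✓
w1: successors {w4, w5}; ~p & []q there: w4:T, w5:F. ✓
w2: successors {w0, w1, w5, w6}; ~p & []q there: w0:F, w1:F, w5:F, w6:T. ✓
w3: successors {w0, w2, w5, w7}; ~p & []q there: w0:F, w2:F, w5:F, w7:T. ✓
w4: successors {w4, w5}; ~p & []q there: w4:T, w5:F. ✓
w5: successors {w2, w5, w6}; ~p & []q there: w2:F, w5:F, w6:T. ✓
w6: successors {w4}; ~p & []q there: w4:T. ✓
w7: successors {w0, w1, w2}; ~p & []q there: w0:F, w1:F, w2:F. ✗

{w0, w1, w2, w3, w4, w5, w6}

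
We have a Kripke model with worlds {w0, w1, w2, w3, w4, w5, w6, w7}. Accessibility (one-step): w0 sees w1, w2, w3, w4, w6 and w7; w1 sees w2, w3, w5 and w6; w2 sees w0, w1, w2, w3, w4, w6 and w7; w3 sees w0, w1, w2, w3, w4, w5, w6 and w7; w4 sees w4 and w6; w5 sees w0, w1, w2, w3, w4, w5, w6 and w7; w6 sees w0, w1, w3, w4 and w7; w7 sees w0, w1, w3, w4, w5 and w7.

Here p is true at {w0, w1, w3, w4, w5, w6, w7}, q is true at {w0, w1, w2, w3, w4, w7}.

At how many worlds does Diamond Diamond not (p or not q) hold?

7

w0: successors {w1, w2, w3, w4, w6, w7}; Diamond not (p or not q) there: w1:T, w2:T, w3:T, w4:F, w6:F, w7:F. ✓
w1: successors {w2, w3, w5, w6}; Diamond not (p or not q) there: w2:T, w3:T, w5:T, w6:F. ✓
w2: successors {w0, w1, w2, w3, w4, w6, w7}; Diamond not (p or not q) there: w0:T, w1:T, w2:T, w3:T, w4:F, w6:F, w7:F. ✓
w3: successors {w0, w1, w2, w3, w4, w5, w6, w7}; Diamond not (p or not q) there: w0:T, w1:T, w2:T, w3:T, w4:F, w5:T, w6:F, w7:F. ✓
w4: successors {w4, w6}; Diamond not (p or not q) there: w4:F, w6:F. ✗
w5: successors {w0, w1, w2, w3, w4, w5, w6, w7}; Diamond not (p or not q) there: w0:T, w1:T, w2:T, w3:T, w4:F, w5:T, w6:F, w7:F. ✓
w6: successors {w0, w1, w3, w4, w7}; Diamond not (p or not q) there: w0:T, w1:T, w3:T, w4:F, w7:F. ✓
w7: successors {w0, w1, w3, w4, w5, w7}; Diamond not (p or not q) there: w0:T, w1:T, w3:T, w4:F, w5:T, w7:F. ✓
Satisfying worlds: {w0, w1, w2, w3, w5, w6, w7}.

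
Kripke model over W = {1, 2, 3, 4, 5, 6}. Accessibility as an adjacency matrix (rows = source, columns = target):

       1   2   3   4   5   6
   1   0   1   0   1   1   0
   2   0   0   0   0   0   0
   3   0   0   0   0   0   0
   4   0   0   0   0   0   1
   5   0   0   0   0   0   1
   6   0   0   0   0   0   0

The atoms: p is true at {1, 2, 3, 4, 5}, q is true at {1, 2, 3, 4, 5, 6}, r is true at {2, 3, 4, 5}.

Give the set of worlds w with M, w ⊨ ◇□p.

{1, 4, 5}

1: successors {2, 4, 5}; □p there: 2:T, 4:F, 5:F. ✓
2: no successors, so ◇□p fails. ✗
3: no successors, so ◇□p fails. ✗
4: successors {6}; □p there: 6:T. ✓
5: successors {6}; □p there: 6:T. ✓
6: no successors, so ◇□p fails. ✗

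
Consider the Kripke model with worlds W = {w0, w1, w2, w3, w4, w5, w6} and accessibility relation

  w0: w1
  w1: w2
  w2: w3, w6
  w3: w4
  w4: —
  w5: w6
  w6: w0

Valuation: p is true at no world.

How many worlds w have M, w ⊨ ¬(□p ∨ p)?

6

w0: □p ∨ p is F. ✓
w1: □p ∨ p is F. ✓
w2: □p ∨ p is F. ✓
w3: □p ∨ p is F. ✓
w4: □p ∨ p is T. ✗
w5: □p ∨ p is F. ✓
w6: □p ∨ p is F. ✓
Satisfying worlds: {w0, w1, w2, w3, w5, w6}.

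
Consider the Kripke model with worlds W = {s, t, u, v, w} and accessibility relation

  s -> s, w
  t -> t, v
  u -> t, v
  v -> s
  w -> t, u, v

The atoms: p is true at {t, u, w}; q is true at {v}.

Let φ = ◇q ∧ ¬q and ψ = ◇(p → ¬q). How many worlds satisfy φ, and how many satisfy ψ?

For ◇q ∧ ¬q:
s: ◇q is F, ¬q is T. ✗
t: ◇q is T, ¬q is T. ✓
u: ◇q is T, ¬q is T. ✓
v: ◇q is F, ¬q is F. ✗
w: ◇q is T, ¬q is T. ✓
— 3 worlds.
For ◇(p → ¬q):
s: successors {s, w}; p → ¬q there: s:T, w:T. ✓
t: successors {t, v}; p → ¬q there: t:T, v:T. ✓
u: successors {t, v}; p → ¬q there: t:T, v:T. ✓
v: successors {s}; p → ¬q there: s:T. ✓
w: successors {t, u, v}; p → ¬q there: t:T, u:T, v:T. ✓
— 5 worlds.

3 and 5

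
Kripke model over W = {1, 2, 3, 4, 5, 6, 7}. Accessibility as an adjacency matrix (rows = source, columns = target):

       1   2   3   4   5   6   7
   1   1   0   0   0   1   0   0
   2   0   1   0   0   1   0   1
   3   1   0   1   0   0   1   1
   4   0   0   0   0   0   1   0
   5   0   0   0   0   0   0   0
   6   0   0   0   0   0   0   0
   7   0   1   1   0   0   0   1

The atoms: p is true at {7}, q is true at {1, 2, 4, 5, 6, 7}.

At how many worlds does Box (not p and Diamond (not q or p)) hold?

1: successors {1, 5}; not p and Diamond (not q or p) there: 1:F, 5:F. ✗
2: successors {2, 5, 7}; not p and Diamond (not q or p) there: 2:T, 5:F, 7:F. ✗
3: successors {1, 3, 6, 7}; not p and Diamond (not q or p) there: 1:F, 3:T, 6:F, 7:F. ✗
4: successors {6}; not p and Diamond (not q or p) there: 6:F. ✗
5: no successors, so Box (not p and Diamond (not q or p)) holds vacuously. ✓
6: no successors, so Box (not p and Diamond (not q or p)) holds vacuously. ✓
7: successors {2, 3, 7}; not p and Diamond (not q or p) there: 2:T, 3:T, 7:F. ✗
Satisfying worlds: {5, 6}.

2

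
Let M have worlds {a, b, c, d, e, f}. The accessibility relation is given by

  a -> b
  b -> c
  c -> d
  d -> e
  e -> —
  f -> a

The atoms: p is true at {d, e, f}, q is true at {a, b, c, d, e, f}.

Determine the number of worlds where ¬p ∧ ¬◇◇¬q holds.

3

a: ¬p is T, ¬◇◇¬q is T. ✓
b: ¬p is T, ¬◇◇¬q is T. ✓
c: ¬p is T, ¬◇◇¬q is T. ✓
d: ¬p is F, ¬◇◇¬q is T. ✗
e: ¬p is F, ¬◇◇¬q is T. ✗
f: ¬p is F, ¬◇◇¬q is T. ✗
Satisfying worlds: {a, b, c}.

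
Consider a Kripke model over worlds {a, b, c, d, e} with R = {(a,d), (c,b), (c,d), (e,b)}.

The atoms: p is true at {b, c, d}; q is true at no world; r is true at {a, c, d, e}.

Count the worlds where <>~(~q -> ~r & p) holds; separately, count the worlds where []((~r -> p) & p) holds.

For <>~(~q -> ~r & p):
a: successors {d}; ~(~q -> ~r & p) there: d:T. ✓
b: no successors, so <>~(~q -> ~r & p) fails. ✗
c: successors {b, d}; ~(~q -> ~r & p) there: b:F, d:T. ✓
d: no successors, so <>~(~q -> ~r & p) fails. ✗
e: successors {b}; ~(~q -> ~r & p) there: b:F. ✗
— 2 worlds.
For []((~r -> p) & p):
a: successors {d}; (~r -> p) & p there: d:T. ✓
b: no successors, so []((~r -> p) & p) holds vacuously. ✓
c: successors {b, d}; (~r -> p) & p there: b:T, d:T. ✓
d: no successors, so []((~r -> p) & p) holds vacuously. ✓
e: successors {b}; (~r -> p) & p there: b:T. ✓
— 5 worlds.

2 and 5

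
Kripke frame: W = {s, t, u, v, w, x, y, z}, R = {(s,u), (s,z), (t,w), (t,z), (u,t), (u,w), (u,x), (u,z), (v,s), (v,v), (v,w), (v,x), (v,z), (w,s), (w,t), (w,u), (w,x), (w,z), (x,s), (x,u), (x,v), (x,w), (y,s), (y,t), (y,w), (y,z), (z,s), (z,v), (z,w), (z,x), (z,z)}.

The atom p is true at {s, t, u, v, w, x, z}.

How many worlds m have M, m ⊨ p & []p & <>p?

s: p & []p is T, <>p is T. ✓
t: p & []p is T, <>p is T. ✓
u: p & []p is T, <>p is T. ✓
v: p & []p is T, <>p is T. ✓
w: p & []p is T, <>p is T. ✓
x: p & []p is T, <>p is T. ✓
y: p & []p is F, <>p is T. ✗
z: p & []p is T, <>p is T. ✓
Satisfying worlds: {s, t, u, v, w, x, z}.

7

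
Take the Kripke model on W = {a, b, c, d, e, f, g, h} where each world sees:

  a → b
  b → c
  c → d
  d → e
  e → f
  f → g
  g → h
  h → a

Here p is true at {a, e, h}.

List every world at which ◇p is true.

{d, g, h}

a: successors {b}; p there: b:F. ✗
b: successors {c}; p there: c:F. ✗
c: successors {d}; p there: d:F. ✗
d: successors {e}; p there: e:T. ✓
e: successors {f}; p there: f:F. ✗
f: successors {g}; p there: g:F. ✗
g: successors {h}; p there: h:T. ✓
h: successors {a}; p there: a:T. ✓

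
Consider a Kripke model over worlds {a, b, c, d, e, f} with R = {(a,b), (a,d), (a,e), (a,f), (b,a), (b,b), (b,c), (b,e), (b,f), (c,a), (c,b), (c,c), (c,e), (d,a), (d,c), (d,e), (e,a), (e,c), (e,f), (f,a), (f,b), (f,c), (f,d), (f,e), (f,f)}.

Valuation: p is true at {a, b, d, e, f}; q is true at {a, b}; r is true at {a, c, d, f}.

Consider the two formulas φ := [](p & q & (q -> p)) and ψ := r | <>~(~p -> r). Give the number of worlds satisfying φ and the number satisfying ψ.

For [](p & q & (q -> p)):
a: successors {b, d, e, f}; p & q & (q -> p) there: b:T, d:F, e:F, f:F. ✗
b: successors {a, b, c, e, f}; p & q & (q -> p) there: a:T, b:T, c:F, e:F, f:F. ✗
c: successors {a, b, c, e}; p & q & (q -> p) there: a:T, b:T, c:F, e:F. ✗
d: successors {a, c, e}; p & q & (q -> p) there: a:T, c:F, e:F. ✗
e: successors {a, c, f}; p & q & (q -> p) there: a:T, c:F, f:F. ✗
f: successors {a, b, c, d, e, f}; p & q & (q -> p) there: a:T, b:T, c:F, d:F, e:F, f:F. ✗
— 0 worlds.
For r | <>~(~p -> r):
a: r is T, <>~(~p -> r) is F. ✓
b: r is F, <>~(~p -> r) is F. ✗
c: r is T, <>~(~p -> r) is F. ✓
d: r is T, <>~(~p -> r) is F. ✓
e: r is F, <>~(~p -> r) is F. ✗
f: r is T, <>~(~p -> r) is F. ✓
— 4 worlds.

0 and 4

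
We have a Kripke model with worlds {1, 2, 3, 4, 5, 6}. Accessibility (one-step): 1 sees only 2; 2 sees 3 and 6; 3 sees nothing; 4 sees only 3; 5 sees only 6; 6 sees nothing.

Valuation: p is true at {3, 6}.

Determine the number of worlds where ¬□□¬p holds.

1

1: □□¬p is F. ✓
2: □□¬p is T. ✗
3: □□¬p is T. ✗
4: □□¬p is T. ✗
5: □□¬p is T. ✗
6: □□¬p is T. ✗
Satisfying worlds: {1}.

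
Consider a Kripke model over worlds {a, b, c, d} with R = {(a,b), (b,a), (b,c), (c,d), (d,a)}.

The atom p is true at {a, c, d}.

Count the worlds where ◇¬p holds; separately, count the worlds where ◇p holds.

For ◇¬p:
a: successors {b}; ¬p there: b:T. ✓
b: successors {a, c}; ¬p there: a:F, c:F. ✗
c: successors {d}; ¬p there: d:F. ✗
d: successors {a}; ¬p there: a:F. ✗
— 1 world.
For ◇p:
a: successors {b}; p there: b:F. ✗
b: successors {a, c}; p there: a:T, c:T. ✓
c: successors {d}; p there: d:T. ✓
d: successors {a}; p there: a:T. ✓
— 3 worlds.

1 and 3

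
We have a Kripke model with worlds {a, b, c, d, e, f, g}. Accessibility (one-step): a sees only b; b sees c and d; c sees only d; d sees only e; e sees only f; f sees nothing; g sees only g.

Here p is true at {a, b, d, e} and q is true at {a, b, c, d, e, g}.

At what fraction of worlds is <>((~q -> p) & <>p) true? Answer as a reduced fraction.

a: successors {b}; (~q -> p) & <>p there: b:T. ✓
b: successors {c, d}; (~q -> p) & <>p there: c:T, d:T. ✓
c: successors {d}; (~q -> p) & <>p there: d:T. ✓
d: successors {e}; (~q -> p) & <>p there: e:F. ✗
e: successors {f}; (~q -> p) & <>p there: f:F. ✗
f: no successors, so <>((~q -> p) & <>p) fails. ✗
g: successors {g}; (~q -> p) & <>p there: g:F. ✗
That's 3 of 7 worlds, so 3/7.

3/7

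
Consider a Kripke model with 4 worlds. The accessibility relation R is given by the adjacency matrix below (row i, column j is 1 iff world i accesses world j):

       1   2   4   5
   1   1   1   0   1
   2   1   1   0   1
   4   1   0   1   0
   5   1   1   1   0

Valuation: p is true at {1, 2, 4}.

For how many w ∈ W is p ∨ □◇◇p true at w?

1: p is T, □◇◇p is T. ✓
2: p is T, □◇◇p is T. ✓
4: p is T, □◇◇p is T. ✓
5: p is F, □◇◇p is T. ✓
Satisfying worlds: {1, 2, 4, 5}.

4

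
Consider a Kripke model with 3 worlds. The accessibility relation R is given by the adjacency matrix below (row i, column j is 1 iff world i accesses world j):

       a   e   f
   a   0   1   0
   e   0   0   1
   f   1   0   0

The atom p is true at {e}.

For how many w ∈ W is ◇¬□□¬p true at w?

1

a: successors {e}; ¬□□¬p there: e:F. ✗
e: successors {f}; ¬□□¬p there: f:T. ✓
f: successors {a}; ¬□□¬p there: a:F. ✗
Satisfying worlds: {e}.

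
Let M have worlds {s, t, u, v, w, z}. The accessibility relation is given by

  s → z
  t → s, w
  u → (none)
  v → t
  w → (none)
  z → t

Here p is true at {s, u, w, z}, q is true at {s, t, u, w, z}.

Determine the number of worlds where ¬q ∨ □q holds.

6

s: ¬q is F, □q is T. ✓
t: ¬q is F, □q is T. ✓
u: ¬q is F, □q is T. ✓
v: ¬q is T, □q is T. ✓
w: ¬q is F, □q is T. ✓
z: ¬q is F, □q is T. ✓
Satisfying worlds: {s, t, u, v, w, z}.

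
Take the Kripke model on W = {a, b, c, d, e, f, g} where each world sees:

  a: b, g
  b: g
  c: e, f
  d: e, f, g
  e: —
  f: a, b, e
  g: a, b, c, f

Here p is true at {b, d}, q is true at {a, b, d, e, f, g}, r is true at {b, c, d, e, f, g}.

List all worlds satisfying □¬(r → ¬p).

{e}

a: successors {b, g}; ¬(r → ¬p) there: b:T, g:F. ✗
b: successors {g}; ¬(r → ¬p) there: g:F. ✗
c: successors {e, f}; ¬(r → ¬p) there: e:F, f:F. ✗
d: successors {e, f, g}; ¬(r → ¬p) there: e:F, f:F, g:F. ✗
e: no successors, so □¬(r → ¬p) holds vacuously. ✓
f: successors {a, b, e}; ¬(r → ¬p) there: a:F, b:T, e:F. ✗
g: successors {a, b, c, f}; ¬(r → ¬p) there: a:F, b:T, c:F, f:F. ✗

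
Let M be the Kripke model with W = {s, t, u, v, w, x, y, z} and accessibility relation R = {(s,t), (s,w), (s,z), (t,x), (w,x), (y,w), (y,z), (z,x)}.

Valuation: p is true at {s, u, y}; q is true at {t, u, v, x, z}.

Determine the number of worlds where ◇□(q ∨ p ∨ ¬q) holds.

s: successors {t, w, z}; □(q ∨ p ∨ ¬q) there: t:T, w:T, z:T. ✓
t: successors {x}; □(q ∨ p ∨ ¬q) there: x:T. ✓
u: no successors, so ◇□(q ∨ p ∨ ¬q) fails. ✗
v: no successors, so ◇□(q ∨ p ∨ ¬q) fails. ✗
w: successors {x}; □(q ∨ p ∨ ¬q) there: x:T. ✓
x: no successors, so ◇□(q ∨ p ∨ ¬q) fails. ✗
y: successors {w, z}; □(q ∨ p ∨ ¬q) there: w:T, z:T. ✓
z: successors {x}; □(q ∨ p ∨ ¬q) there: x:T. ✓
Satisfying worlds: {s, t, w, y, z}.

5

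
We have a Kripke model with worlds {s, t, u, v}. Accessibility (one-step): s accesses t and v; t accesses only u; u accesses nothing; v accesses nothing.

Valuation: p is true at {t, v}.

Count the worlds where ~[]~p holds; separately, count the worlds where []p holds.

For ~[]~p:
s: []~p is F. ✓
t: []~p is T. ✗
u: []~p is T. ✗
v: []~p is T. ✗
— 1 world.
For []p:
s: successors {t, v}; p there: t:T, v:T. ✓
t: successors {u}; p there: u:F. ✗
u: no successors, so []p holds vacuously. ✓
v: no successors, so []p holds vacuously. ✓
— 3 worlds.

1 and 3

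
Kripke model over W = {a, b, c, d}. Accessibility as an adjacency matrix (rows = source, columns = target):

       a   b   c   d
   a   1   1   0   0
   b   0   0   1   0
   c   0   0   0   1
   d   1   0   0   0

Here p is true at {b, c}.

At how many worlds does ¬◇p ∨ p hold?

3

a: ¬◇p is F, p is F. ✗
b: ¬◇p is F, p is T. ✓
c: ¬◇p is T, p is T. ✓
d: ¬◇p is T, p is F. ✓
Satisfying worlds: {b, c, d}.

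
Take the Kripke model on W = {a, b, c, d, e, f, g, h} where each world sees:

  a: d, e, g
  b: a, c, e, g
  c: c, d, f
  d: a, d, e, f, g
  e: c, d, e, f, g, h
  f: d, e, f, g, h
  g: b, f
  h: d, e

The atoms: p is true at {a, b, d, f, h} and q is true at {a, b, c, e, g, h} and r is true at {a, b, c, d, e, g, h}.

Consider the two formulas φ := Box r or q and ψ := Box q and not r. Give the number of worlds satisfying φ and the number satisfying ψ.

For Box r or q:
a: Box r is T, q is T. ✓
b: Box r is T, q is T. ✓
c: Box r is F, q is T. ✓
d: Box r is F, q is F. ✗
e: Box r is F, q is T. ✓
f: Box r is F, q is F. ✗
g: Box r is F, q is T. ✓
h: Box r is T, q is T. ✓
— 6 worlds.
For Box q and not r:
a: Box q is F, not r is F. ✗
b: Box q is T, not r is F. ✗
c: Box q is F, not r is F. ✗
d: Box q is F, not r is F. ✗
e: Box q is F, not r is F. ✗
f: Box q is F, not r is T. ✗
g: Box q is F, not r is F. ✗
h: Box q is F, not r is F. ✗
— 0 worlds.

6 and 0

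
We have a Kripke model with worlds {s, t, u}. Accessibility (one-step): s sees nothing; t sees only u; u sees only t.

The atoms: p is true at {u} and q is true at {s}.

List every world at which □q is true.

s: no successors, so □q holds vacuously. ✓
t: successors {u}; q there: u:F. ✗
u: successors {t}; q there: t:F. ✗

{s}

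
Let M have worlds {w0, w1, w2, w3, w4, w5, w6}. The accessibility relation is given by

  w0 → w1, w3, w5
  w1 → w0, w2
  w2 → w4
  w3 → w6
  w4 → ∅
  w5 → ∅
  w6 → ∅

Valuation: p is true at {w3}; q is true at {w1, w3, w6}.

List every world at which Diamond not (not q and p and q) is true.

w0: successors {w1, w3, w5}; not (not q and p and q) there: w1:T, w3:T, w5:T. ✓
w1: successors {w0, w2}; not (not q and p and q) there: w0:T, w2:T. ✓
w2: successors {w4}; not (not q and p and q) there: w4:T. ✓
w3: successors {w6}; not (not q and p and q) there: w6:T. ✓
w4: no successors, so Diamond not (not q and p and q) fails. ✗
w5: no successors, so Diamond not (not q and p and q) fails. ✗
w6: no successors, so Diamond not (not q and p and q) fails. ✗

{w0, w1, w2, w3}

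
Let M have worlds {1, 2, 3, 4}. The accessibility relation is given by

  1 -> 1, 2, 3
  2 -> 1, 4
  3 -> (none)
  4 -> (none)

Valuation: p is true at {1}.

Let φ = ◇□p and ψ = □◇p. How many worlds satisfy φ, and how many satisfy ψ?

For ◇□p:
1: successors {1, 2, 3}; □p there: 1:F, 2:F, 3:T. ✓
2: successors {1, 4}; □p there: 1:F, 4:T. ✓
3: no successors, so ◇□p fails. ✗
4: no successors, so ◇□p fails. ✗
— 2 worlds.
For □◇p:
1: successors {1, 2, 3}; ◇p there: 1:T, 2:T, 3:F. ✗
2: successors {1, 4}; ◇p there: 1:T, 4:F. ✗
3: no successors, so □◇p holds vacuously. ✓
4: no successors, so □◇p holds vacuously. ✓
— 2 worlds.

2 and 2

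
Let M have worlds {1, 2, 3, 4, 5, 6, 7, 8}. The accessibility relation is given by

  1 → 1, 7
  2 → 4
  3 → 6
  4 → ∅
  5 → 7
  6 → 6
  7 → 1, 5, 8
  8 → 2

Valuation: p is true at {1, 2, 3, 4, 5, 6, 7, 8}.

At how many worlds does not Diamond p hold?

1: Diamond p is T. ✗
2: Diamond p is T. ✗
3: Diamond p is T. ✗
4: Diamond p is F. ✓
5: Diamond p is T. ✗
6: Diamond p is T. ✗
7: Diamond p is T. ✗
8: Diamond p is T. ✗
Satisfying worlds: {4}.

1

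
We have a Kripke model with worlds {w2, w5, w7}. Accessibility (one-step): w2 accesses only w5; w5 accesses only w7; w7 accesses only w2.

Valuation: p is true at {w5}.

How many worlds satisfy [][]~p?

w2: successors {w5}; []~p there: w5:T. ✓
w5: successors {w7}; []~p there: w7:T. ✓
w7: successors {w2}; []~p there: w2:F. ✗
Satisfying worlds: {w2, w5}.

2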